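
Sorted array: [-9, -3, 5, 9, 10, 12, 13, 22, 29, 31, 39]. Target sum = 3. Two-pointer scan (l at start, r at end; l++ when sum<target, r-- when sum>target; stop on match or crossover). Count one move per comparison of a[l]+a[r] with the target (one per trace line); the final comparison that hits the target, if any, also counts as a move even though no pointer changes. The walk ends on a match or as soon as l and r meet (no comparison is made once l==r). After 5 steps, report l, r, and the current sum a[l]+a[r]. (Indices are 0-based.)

l=0 r=10: -9+39=30 >3, r--
l=0 r=9: -9+31=22 >3, r--
l=0 r=8: -9+29=20 >3, r--
l=0 r=7: -9+22=13 >3, r--
l=0 r=6: -9+13=4 >3, r--

l=0, r=5, sum=3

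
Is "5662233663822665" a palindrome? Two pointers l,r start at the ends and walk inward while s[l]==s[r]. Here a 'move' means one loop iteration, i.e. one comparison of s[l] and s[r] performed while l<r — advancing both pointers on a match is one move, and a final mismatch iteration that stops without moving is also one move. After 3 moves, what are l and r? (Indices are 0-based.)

l=0 r=15: '5'=='5', l++,r--
l=1 r=14: '6'=='6', l++,r--
l=2 r=13: '6'=='6', l++,r--

l=3, r=12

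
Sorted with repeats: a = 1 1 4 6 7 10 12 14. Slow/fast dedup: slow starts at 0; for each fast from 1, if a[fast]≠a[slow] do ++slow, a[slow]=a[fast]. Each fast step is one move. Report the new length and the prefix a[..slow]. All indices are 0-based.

(s=0,f=1) a[fast]=1=a[slow] dup → fast++
(s=0,f=2) a[fast]=4≠a[slow]=1 write a[1]=4 → slow++,fast++
(s=1,f=3) a[fast]=6≠a[slow]=4 write a[2]=6 → slow++,fast++
(s=2,f=4) a[fast]=7≠a[slow]=6 write a[3]=7 → slow++,fast++
(s=3,f=5) a[fast]=10≠a[slow]=7 write a[4]=10 → slow++,fast++
(s=4,f=6) a[fast]=12≠a[slow]=10 write a[5]=12 → slow++,fast++
(s=5,f=7) a[fast]=14≠a[slow]=12 write a[6]=14 → slow++,fast++

length 7; prefix = [1, 4, 6, 7, 10, 12, 14]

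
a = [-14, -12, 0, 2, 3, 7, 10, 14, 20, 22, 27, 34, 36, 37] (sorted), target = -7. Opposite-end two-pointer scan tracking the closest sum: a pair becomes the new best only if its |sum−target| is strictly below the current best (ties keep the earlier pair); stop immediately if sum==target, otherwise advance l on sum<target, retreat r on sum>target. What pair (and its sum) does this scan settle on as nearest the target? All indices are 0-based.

l=0 r=13: -14+37=23 d=30 *, r--
l=0 r=12: -14+36=22 d=29 *, r--
l=0 r=11: -14+34=20 d=27 *, r--
l=0 r=10: -14+27=13 d=20 *, r--
l=0 r=9: -14+22=8 d=15 *, r--
l=0 r=8: -14+20=6 d=13 *, r--
l=0 r=7: -14+14=0 d=7 *, r--
l=0 r=6: -14+10=-4 d=3 *, r--
l=0 r=5: -14+7=-7 d=0 *, stop

pair (-14, 7) with sum -7 (|Δ|=0)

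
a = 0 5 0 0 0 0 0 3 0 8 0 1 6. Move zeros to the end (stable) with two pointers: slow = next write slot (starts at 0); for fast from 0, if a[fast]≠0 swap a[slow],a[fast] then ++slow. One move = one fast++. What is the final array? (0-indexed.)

slow=0 fast=0: a[fast]=0, fast++
slow=0 fast=1: a[fast]=5≠0 swap→a[0]=5, slow++,fast++
slow=1 fast=2: a[fast]=0, fast++
slow=1 fast=3: a[fast]=0, fast++
slow=1 fast=4: a[fast]=0, fast++
slow=1 fast=5: a[fast]=0, fast++
slow=1 fast=6: a[fast]=0, fast++
slow=1 fast=7: a[fast]=3≠0 swap→a[1]=3, slow++,fast++
slow=2 fast=8: a[fast]=0, fast++
slow=2 fast=9: a[fast]=8≠0 swap→a[2]=8, slow++,fast++
slow=3 fast=10: a[fast]=0, fast++
slow=3 fast=11: a[fast]=1≠0 swap→a[3]=1, slow++,fast++
slow=4 fast=12: a[fast]=6≠0 swap→a[4]=6, slow++,fast++

[5, 3, 8, 1, 6, 0, 0, 0, 0, 0, 0, 0, 0]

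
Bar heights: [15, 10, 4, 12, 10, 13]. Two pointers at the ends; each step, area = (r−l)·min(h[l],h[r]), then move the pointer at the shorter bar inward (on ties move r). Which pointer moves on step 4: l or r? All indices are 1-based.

r

l=1 r=6: min(15,13)*5=65 best=65 *, r--
l=1 r=5: min(15,10)*4=40 best=65, r--
l=1 r=4: min(15,12)*3=36 best=65, r--
l=1 r=3: min(15,4)*2=8 best=65, r--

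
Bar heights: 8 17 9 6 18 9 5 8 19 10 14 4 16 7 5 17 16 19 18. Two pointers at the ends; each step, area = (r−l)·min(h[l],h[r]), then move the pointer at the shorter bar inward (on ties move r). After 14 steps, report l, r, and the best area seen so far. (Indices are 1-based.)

[1,19] min(8,18)*18=144 best=144 * → l++
[2,19] min(17,18)*17=289 best=289 * → l++
[3,19] min(9,18)*16=144 best=289 → l++
[4,19] min(6,18)*15=90 best=289 → l++
[5,19] min(18,18)*14=252 best=289 → r--
[5,18] min(18,19)*13=234 best=289 → l++
[6,18] min(9,19)*12=108 best=289 → l++
[7,18] min(5,19)*11=55 best=289 → l++
[8,18] min(8,19)*10=80 best=289 → l++
[9,18] min(19,19)*9=171 best=289 → r--
[9,17] min(19,16)*8=128 best=289 → r--
[9,16] min(19,17)*7=119 best=289 → r--
[9,15] min(19,5)*6=30 best=289 → r--
[9,14] min(19,7)*5=35 best=289 → r--

l=9, r=13, best area=289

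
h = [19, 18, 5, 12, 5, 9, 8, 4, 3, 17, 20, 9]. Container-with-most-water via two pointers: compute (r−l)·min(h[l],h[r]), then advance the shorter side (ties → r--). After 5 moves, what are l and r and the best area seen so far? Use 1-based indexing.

l=1 r=12: min(19,9)*11=99 best=99 *, r--
l=1 r=11: min(19,20)*10=190 best=190 *, l++
l=2 r=11: min(18,20)*9=162 best=190, l++
l=3 r=11: min(5,20)*8=40 best=190, l++
l=4 r=11: min(12,20)*7=84 best=190, l++

l=5, r=11, best area=190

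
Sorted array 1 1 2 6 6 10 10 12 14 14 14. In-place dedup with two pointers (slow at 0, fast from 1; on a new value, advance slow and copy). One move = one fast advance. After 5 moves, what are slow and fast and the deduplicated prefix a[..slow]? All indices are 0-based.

slow=3, fast=6, prefix=[1, 2, 6, 10]

(s=0,f=1) a[fast]=1=a[slow] dup → fast++
(s=0,f=2) a[fast]=2≠a[slow]=1 write a[1]=2 → slow++,fast++
(s=1,f=3) a[fast]=6≠a[slow]=2 write a[2]=6 → slow++,fast++
(s=2,f=4) a[fast]=6=a[slow] dup → fast++
(s=2,f=5) a[fast]=10≠a[slow]=6 write a[3]=10 → slow++,fast++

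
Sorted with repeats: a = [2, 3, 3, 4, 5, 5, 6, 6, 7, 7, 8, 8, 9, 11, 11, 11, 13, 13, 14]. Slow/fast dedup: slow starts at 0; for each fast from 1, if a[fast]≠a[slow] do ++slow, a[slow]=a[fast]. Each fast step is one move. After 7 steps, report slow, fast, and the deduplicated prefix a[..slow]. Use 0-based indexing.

slow=4, fast=8, prefix=[2, 3, 4, 5, 6]

(s=0,f=1) a[fast]=3≠a[slow]=2 write a[1]=3 → slow++,fast++
(s=1,f=2) a[fast]=3=a[slow] dup → fast++
(s=1,f=3) a[fast]=4≠a[slow]=3 write a[2]=4 → slow++,fast++
(s=2,f=4) a[fast]=5≠a[slow]=4 write a[3]=5 → slow++,fast++
(s=3,f=5) a[fast]=5=a[slow] dup → fast++
(s=3,f=6) a[fast]=6≠a[slow]=5 write a[4]=6 → slow++,fast++
(s=4,f=7) a[fast]=6=a[slow] dup → fast++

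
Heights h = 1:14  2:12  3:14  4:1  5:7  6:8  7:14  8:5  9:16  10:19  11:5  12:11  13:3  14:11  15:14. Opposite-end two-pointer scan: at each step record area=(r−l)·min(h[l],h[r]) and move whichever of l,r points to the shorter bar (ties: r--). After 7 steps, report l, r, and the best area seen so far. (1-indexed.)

[1,15] min(14,14)*14=196 best=196 * → r--
[1,14] min(14,11)*13=143 best=196 → r--
[1,13] min(14,3)*12=36 best=196 → r--
[1,12] min(14,11)*11=121 best=196 → r--
[1,11] min(14,5)*10=50 best=196 → r--
[1,10] min(14,19)*9=126 best=196 → l++
[2,10] min(12,19)*8=96 best=196 → l++

l=3, r=10, best area=196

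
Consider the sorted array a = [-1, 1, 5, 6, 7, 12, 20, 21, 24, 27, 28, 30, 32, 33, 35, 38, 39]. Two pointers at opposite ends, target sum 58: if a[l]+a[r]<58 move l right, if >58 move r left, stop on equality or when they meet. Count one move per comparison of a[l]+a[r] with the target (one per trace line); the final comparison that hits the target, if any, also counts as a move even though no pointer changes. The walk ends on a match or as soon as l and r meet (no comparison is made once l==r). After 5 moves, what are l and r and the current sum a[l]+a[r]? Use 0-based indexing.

l=5, r=16, sum=51

[0,16] -1+39=38 <58 → l++
[1,16] 1+39=40 <58 → l++
[2,16] 5+39=44 <58 → l++
[3,16] 6+39=45 <58 → l++
[4,16] 7+39=46 <58 → l++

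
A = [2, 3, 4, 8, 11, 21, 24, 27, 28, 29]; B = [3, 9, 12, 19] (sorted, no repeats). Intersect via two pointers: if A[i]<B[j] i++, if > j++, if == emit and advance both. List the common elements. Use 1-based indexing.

i=1 j=1: 2<3, i++
i=2 j=1: 3==3 emit, i++,j++
i=3 j=2: 4<9, i++
i=4 j=2: 8<9, i++
i=5 j=2: 11>9, j++
i=5 j=3: 11<12, i++
i=6 j=3: 21>12, j++
i=6 j=4: 21>19, j++

intersection = [3]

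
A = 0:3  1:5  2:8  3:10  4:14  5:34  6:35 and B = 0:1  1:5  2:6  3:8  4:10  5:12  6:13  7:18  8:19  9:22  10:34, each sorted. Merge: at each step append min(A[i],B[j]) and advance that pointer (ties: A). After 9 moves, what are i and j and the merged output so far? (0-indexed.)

[i=0,j=0] A[i]=3>B[j]=1 take 1 → j++
[i=0,j=1] A[i]=3<=B[j]=5 take 3 → i++
[i=1,j=1] A[i]=5<=B[j]=5 take 5 → i++
[i=2,j=1] A[i]=8>B[j]=5 take 5 → j++
[i=2,j=2] A[i]=8>B[j]=6 take 6 → j++
[i=2,j=3] A[i]=8<=B[j]=8 take 8 → i++
[i=3,j=3] A[i]=10>B[j]=8 take 8 → j++
[i=3,j=4] A[i]=10<=B[j]=10 take 10 → i++
[i=4,j=4] A[i]=14>B[j]=10 take 10 → j++

i=4, j=5, merged so far=[1, 3, 5, 5, 6, 8, 8, 10, 10]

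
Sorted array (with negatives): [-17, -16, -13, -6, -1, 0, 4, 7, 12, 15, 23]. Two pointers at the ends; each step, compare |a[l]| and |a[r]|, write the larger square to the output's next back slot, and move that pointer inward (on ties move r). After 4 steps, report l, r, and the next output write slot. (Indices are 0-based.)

l=2, r=8, next write slot=6

[0,10] |-17|<=|23| out[10]=529 → r--
[0,9] |-17|>|15| out[9]=289 → l++
[1,9] |-16|>|15| out[8]=256 → l++
[2,9] |-13|<=|15| out[7]=225 → r--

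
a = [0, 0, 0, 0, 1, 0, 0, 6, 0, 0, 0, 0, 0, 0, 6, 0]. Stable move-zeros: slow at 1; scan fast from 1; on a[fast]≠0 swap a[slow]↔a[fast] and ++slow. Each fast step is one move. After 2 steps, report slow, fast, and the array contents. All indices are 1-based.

slow=1, fast=3, a=[0, 0, 0, 0, 1, 0, 0, 6, 0, 0, 0, 0, 0, 0, 6, 0]

(s=1,f=1) a[fast]=0 → fast++
(s=1,f=2) a[fast]=0 → fast++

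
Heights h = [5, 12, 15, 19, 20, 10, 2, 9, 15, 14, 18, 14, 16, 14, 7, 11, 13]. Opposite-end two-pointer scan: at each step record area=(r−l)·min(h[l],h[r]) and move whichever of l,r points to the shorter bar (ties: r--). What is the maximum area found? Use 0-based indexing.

[0,16] min(5,13)*16=80 best=80 * → l++
[1,16] min(12,13)*15=180 best=180 * → l++
[2,16] min(15,13)*14=182 best=182 * → r--
[2,15] min(15,11)*13=143 best=182 → r--
[2,14] min(15,7)*12=84 best=182 → r--
[2,13] min(15,14)*11=154 best=182 → r--
[2,12] min(15,16)*10=150 best=182 → l++
[3,12] min(19,16)*9=144 best=182 → r--
[3,11] min(19,14)*8=112 best=182 → r--
[3,10] min(19,18)*7=126 best=182 → r--
[3,9] min(19,14)*6=84 best=182 → r--
[3,8] min(19,15)*5=75 best=182 → r--
[3,7] min(19,9)*4=36 best=182 → r--
[3,6] min(19,2)*3=6 best=182 → r--
[3,5] min(19,10)*2=20 best=182 → r--
[3,4] min(19,20)*1=19 best=182 → l++

max area = 182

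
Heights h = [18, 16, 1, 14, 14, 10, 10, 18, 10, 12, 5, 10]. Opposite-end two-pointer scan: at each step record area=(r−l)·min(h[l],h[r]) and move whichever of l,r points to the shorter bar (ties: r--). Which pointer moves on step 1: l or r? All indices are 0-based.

[0,11] min(18,10)*11=110 best=110 * → r--

r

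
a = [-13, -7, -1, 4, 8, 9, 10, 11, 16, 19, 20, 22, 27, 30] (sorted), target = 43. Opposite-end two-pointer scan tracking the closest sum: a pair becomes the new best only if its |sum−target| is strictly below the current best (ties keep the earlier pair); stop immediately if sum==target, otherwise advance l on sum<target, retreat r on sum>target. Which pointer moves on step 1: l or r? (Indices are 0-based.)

l

l=0 r=13: -13+30=17 d=26 *, l++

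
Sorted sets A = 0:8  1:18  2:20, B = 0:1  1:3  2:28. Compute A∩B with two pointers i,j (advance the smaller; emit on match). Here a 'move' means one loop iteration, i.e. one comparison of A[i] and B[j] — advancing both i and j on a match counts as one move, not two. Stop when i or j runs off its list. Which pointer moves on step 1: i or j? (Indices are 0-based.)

j

i=0 j=0: 8>1, j++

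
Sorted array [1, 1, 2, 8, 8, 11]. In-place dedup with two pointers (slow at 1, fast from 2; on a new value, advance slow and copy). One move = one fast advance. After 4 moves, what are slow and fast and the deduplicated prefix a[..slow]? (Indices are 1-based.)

(s=1,f=2) a[fast]=1=a[slow] dup → fast++
(s=1,f=3) a[fast]=2≠a[slow]=1 write a[2]=2 → slow++,fast++
(s=2,f=4) a[fast]=8≠a[slow]=2 write a[3]=8 → slow++,fast++
(s=3,f=5) a[fast]=8=a[slow] dup → fast++

slow=3, fast=6, prefix=[1, 2, 8]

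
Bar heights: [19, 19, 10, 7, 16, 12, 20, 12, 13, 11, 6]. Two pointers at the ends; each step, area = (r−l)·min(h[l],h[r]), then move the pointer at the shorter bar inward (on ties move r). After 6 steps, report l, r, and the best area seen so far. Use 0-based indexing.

l=2, r=6, best area=114

[0,10] min(19,6)*10=60 best=60 * → r--
[0,9] min(19,11)*9=99 best=99 * → r--
[0,8] min(19,13)*8=104 best=104 * → r--
[0,7] min(19,12)*7=84 best=104 → r--
[0,6] min(19,20)*6=114 best=114 * → l++
[1,6] min(19,20)*5=95 best=114 → l++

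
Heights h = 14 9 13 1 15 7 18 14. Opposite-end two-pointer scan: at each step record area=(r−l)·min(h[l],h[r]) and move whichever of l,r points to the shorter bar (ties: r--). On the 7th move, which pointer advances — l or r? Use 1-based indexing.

l

[1,8] min(14,14)*7=98 best=98 * → r--
[1,7] min(14,18)*6=84 best=98 → l++
[2,7] min(9,18)*5=45 best=98 → l++
[3,7] min(13,18)*4=52 best=98 → l++
[4,7] min(1,18)*3=3 best=98 → l++
[5,7] min(15,18)*2=30 best=98 → l++
[6,7] min(7,18)*1=7 best=98 → l++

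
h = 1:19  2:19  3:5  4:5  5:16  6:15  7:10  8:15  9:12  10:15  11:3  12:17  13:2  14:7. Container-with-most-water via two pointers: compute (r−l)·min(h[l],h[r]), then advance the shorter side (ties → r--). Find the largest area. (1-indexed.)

max area = 187

l=1 r=14: min(19,7)*13=91 best=91 *, r--
l=1 r=13: min(19,2)*12=24 best=91, r--
l=1 r=12: min(19,17)*11=187 best=187 *, r--
l=1 r=11: min(19,3)*10=30 best=187, r--
l=1 r=10: min(19,15)*9=135 best=187, r--
l=1 r=9: min(19,12)*8=96 best=187, r--
l=1 r=8: min(19,15)*7=105 best=187, r--
l=1 r=7: min(19,10)*6=60 best=187, r--
l=1 r=6: min(19,15)*5=75 best=187, r--
l=1 r=5: min(19,16)*4=64 best=187, r--
l=1 r=4: min(19,5)*3=15 best=187, r--
l=1 r=3: min(19,5)*2=10 best=187, r--
l=1 r=2: min(19,19)*1=19 best=187, r--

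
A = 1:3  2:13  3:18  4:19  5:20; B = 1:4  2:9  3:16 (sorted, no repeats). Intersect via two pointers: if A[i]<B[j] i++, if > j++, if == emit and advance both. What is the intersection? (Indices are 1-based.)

intersection = []

[i=1,j=1] 3<4 → i++
[i=2,j=1] 13>4 → j++
[i=2,j=2] 13>9 → j++
[i=2,j=3] 13<16 → i++
[i=3,j=3] 18>16 → j++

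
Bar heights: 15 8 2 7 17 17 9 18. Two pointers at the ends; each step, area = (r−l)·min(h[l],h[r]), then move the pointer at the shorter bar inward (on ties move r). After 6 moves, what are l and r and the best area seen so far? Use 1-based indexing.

l=7, r=8, best area=105

l=1 r=8: min(15,18)*7=105 best=105 *, l++
l=2 r=8: min(8,18)*6=48 best=105, l++
l=3 r=8: min(2,18)*5=10 best=105, l++
l=4 r=8: min(7,18)*4=28 best=105, l++
l=5 r=8: min(17,18)*3=51 best=105, l++
l=6 r=8: min(17,18)*2=34 best=105, l++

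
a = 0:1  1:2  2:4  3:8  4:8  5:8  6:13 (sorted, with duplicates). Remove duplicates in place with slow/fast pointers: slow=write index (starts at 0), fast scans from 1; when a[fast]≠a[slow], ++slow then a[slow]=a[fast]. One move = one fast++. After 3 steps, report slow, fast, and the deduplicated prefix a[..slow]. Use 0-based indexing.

(s=0,f=1) a[fast]=2≠a[slow]=1 write a[1]=2 → slow++,fast++
(s=1,f=2) a[fast]=4≠a[slow]=2 write a[2]=4 → slow++,fast++
(s=2,f=3) a[fast]=8≠a[slow]=4 write a[3]=8 → slow++,fast++

slow=3, fast=4, prefix=[1, 2, 4, 8]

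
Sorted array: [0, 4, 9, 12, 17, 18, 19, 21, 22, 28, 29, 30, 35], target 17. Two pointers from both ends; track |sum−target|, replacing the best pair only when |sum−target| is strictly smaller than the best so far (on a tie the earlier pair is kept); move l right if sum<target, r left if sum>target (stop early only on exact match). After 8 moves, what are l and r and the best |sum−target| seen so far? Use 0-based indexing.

l=0 r=12: 0+35=35 d=18 *, r--
l=0 r=11: 0+30=30 d=13 *, r--
l=0 r=10: 0+29=29 d=12 *, r--
l=0 r=9: 0+28=28 d=11 *, r--
l=0 r=8: 0+22=22 d=5 *, r--
l=0 r=7: 0+21=21 d=4 *, r--
l=0 r=6: 0+19=19 d=2 *, r--
l=0 r=5: 0+18=18 d=1 *, r--

l=0, r=4, best |Δ|=1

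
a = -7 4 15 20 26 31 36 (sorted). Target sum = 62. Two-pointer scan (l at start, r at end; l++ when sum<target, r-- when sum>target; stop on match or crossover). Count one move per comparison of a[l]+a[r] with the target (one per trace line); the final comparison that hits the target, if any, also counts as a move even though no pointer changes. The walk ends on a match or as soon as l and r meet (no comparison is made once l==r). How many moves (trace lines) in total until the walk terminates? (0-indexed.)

5 moves

[0,6] -7+36=29 <62 → l++
[1,6] 4+36=40 <62 → l++
[2,6] 15+36=51 <62 → l++
[3,6] 20+36=56 <62 → l++
[4,6] 26+36=62 → found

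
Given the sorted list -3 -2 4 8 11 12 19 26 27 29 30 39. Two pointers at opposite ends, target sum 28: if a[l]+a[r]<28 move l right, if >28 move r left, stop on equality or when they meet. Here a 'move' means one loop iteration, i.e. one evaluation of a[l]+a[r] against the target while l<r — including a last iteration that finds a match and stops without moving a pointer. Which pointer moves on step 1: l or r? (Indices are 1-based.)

r

[1,12] -3+39=36 >28 → r--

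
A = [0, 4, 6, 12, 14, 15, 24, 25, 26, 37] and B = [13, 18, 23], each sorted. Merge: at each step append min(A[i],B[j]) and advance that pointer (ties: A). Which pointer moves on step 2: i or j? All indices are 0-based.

i=0 j=0: A[i]=0<=B[j]=13 take 0, i++
i=1 j=0: A[i]=4<=B[j]=13 take 4, i++

i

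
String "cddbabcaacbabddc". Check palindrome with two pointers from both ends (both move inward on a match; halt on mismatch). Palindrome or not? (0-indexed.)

palindrome

[0,15] 'c'=='c' → l++,r--
[1,14] 'd'=='d' → l++,r--
[2,13] 'd'=='d' → l++,r--
[3,12] 'b'=='b' → l++,r--
[4,11] 'a'=='a' → l++,r--
[5,10] 'b'=='b' → l++,r--
[6,9] 'c'=='c' → l++,r--
[7,8] 'a'=='a' → l++,r--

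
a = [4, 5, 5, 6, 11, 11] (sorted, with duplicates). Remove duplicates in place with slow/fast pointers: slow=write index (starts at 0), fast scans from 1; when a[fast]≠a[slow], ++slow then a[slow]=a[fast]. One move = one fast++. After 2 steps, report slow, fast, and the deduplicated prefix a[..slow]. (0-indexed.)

slow=1, fast=3, prefix=[4, 5]

slow=0 fast=1: a[fast]=5≠a[slow]=4 write a[1]=5, slow++,fast++
slow=1 fast=2: a[fast]=5=a[slow] dup, fast++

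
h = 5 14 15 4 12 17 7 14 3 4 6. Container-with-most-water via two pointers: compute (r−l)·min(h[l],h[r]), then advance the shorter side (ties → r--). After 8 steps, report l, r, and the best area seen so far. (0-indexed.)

[0,10] min(5,6)*10=50 best=50 * → l++
[1,10] min(14,6)*9=54 best=54 * → r--
[1,9] min(14,4)*8=32 best=54 → r--
[1,8] min(14,3)*7=21 best=54 → r--
[1,7] min(14,14)*6=84 best=84 * → r--
[1,6] min(14,7)*5=35 best=84 → r--
[1,5] min(14,17)*4=56 best=84 → l++
[2,5] min(15,17)*3=45 best=84 → l++

l=3, r=5, best area=84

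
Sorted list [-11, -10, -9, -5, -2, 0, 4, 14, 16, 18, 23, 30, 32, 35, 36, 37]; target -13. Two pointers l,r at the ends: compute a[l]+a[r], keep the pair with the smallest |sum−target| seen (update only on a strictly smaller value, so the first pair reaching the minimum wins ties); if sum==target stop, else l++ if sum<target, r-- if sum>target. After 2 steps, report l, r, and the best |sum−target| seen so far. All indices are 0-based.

l=0 r=15: -11+37=26 d=39 *, r--
l=0 r=14: -11+36=25 d=38 *, r--

l=0, r=13, best |Δ|=38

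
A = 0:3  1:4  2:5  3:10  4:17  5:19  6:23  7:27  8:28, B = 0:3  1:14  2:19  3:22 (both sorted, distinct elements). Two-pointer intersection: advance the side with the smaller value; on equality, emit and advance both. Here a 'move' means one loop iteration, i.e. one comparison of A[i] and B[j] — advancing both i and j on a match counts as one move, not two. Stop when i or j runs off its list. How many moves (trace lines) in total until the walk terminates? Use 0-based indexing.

[i=0,j=0] 3==3 emit → i++,j++
[i=1,j=1] 4<14 → i++
[i=2,j=1] 5<14 → i++
[i=3,j=1] 10<14 → i++
[i=4,j=1] 17>14 → j++
[i=4,j=2] 17<19 → i++
[i=5,j=2] 19==19 emit → i++,j++
[i=6,j=3] 23>22 → j++

8 moves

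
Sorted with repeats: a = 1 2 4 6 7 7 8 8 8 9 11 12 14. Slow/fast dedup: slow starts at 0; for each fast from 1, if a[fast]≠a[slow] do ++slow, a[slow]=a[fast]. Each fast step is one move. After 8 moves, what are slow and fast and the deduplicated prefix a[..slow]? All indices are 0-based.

(s=0,f=1) a[fast]=2≠a[slow]=1 write a[1]=2 → slow++,fast++
(s=1,f=2) a[fast]=4≠a[slow]=2 write a[2]=4 → slow++,fast++
(s=2,f=3) a[fast]=6≠a[slow]=4 write a[3]=6 → slow++,fast++
(s=3,f=4) a[fast]=7≠a[slow]=6 write a[4]=7 → slow++,fast++
(s=4,f=5) a[fast]=7=a[slow] dup → fast++
(s=4,f=6) a[fast]=8≠a[slow]=7 write a[5]=8 → slow++,fast++
(s=5,f=7) a[fast]=8=a[slow] dup → fast++
(s=5,f=8) a[fast]=8=a[slow] dup → fast++

slow=5, fast=9, prefix=[1, 2, 4, 6, 7, 8]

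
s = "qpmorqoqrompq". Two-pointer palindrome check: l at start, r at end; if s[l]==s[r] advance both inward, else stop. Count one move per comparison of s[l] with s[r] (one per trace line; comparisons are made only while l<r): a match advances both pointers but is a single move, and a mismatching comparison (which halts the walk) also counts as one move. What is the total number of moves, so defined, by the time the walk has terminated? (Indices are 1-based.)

6 moves

l=1 r=13: 'q'=='q', l++,r--
l=2 r=12: 'p'=='p', l++,r--
l=3 r=11: 'm'=='m', l++,r--
l=4 r=10: 'o'=='o', l++,r--
l=5 r=9: 'r'=='r', l++,r--
l=6 r=8: 'q'=='q', l++,r--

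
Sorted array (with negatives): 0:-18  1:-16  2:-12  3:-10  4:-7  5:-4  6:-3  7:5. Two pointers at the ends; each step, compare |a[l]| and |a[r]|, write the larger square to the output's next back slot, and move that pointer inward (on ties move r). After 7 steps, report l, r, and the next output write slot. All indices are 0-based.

[0,7] |-18|>|5| out[7]=324 → l++
[1,7] |-16|>|5| out[6]=256 → l++
[2,7] |-12|>|5| out[5]=144 → l++
[3,7] |-10|>|5| out[4]=100 → l++
[4,7] |-7|>|5| out[3]=49 → l++
[5,7] |-4|<=|5| out[2]=25 → r--
[5,6] |-4|>|-3| out[1]=16 → l++

l=6, r=6, next write slot=0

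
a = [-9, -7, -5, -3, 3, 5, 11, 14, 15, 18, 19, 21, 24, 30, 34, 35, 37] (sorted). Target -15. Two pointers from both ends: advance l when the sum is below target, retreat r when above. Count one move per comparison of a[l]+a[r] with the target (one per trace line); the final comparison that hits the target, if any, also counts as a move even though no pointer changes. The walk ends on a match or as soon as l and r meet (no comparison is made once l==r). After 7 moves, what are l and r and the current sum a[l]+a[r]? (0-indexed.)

l=0, r=9, sum=9

[0,16] -9+37=28 >-15 → r--
[0,15] -9+35=26 >-15 → r--
[0,14] -9+34=25 >-15 → r--
[0,13] -9+30=21 >-15 → r--
[0,12] -9+24=15 >-15 → r--
[0,11] -9+21=12 >-15 → r--
[0,10] -9+19=10 >-15 → r--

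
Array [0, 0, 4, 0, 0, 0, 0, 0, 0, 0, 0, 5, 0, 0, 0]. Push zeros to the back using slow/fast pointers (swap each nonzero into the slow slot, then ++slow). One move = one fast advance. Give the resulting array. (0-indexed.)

(s=0,f=0) a[fast]=0 → fast++
(s=0,f=1) a[fast]=0 → fast++
(s=0,f=2) a[fast]=4≠0 swap→a[0]=4 → slow++,fast++
(s=1,f=3) a[fast]=0 → fast++
(s=1,f=4) a[fast]=0 → fast++
(s=1,f=5) a[fast]=0 → fast++
(s=1,f=6) a[fast]=0 → fast++
(s=1,f=7) a[fast]=0 → fast++
(s=1,f=8) a[fast]=0 → fast++
(s=1,f=9) a[fast]=0 → fast++
(s=1,f=10) a[fast]=0 → fast++
(s=1,f=11) a[fast]=5≠0 swap→a[1]=5 → slow++,fast++
(s=2,f=12) a[fast]=0 → fast++
(s=2,f=13) a[fast]=0 → fast++
(s=2,f=14) a[fast]=0 → fast++

[4, 5, 0, 0, 0, 0, 0, 0, 0, 0, 0, 0, 0, 0, 0]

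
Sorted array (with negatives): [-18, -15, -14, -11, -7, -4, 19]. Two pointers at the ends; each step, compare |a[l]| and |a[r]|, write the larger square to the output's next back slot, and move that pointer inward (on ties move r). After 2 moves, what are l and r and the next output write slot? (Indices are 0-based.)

[0,6] |-18|<=|19| out[6]=361 → r--
[0,5] |-18|>|-4| out[5]=324 → l++

l=1, r=5, next write slot=4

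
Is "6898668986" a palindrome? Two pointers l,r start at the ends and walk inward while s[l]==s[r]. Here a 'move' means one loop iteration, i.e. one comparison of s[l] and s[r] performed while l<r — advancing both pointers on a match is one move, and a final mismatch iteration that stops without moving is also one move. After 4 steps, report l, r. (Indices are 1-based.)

l=5, r=6

[1,10] '6'=='6' → l++,r--
[2,9] '8'=='8' → l++,r--
[3,8] '9'=='9' → l++,r--
[4,7] '8'=='8' → l++,r--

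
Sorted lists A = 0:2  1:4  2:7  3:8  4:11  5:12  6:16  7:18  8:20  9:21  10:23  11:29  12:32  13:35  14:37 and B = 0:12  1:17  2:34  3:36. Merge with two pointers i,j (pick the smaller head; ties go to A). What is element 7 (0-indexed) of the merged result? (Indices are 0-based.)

i=0 j=0: A[i]=2<=B[j]=12 take 2, i++
i=1 j=0: A[i]=4<=B[j]=12 take 4, i++
i=2 j=0: A[i]=7<=B[j]=12 take 7, i++
i=3 j=0: A[i]=8<=B[j]=12 take 8, i++
i=4 j=0: A[i]=11<=B[j]=12 take 11, i++
i=5 j=0: A[i]=12<=B[j]=12 take 12, i++
i=6 j=0: A[i]=16>B[j]=12 take 12, j++
i=6 j=1: A[i]=16<=B[j]=17 take 16, i++
i=7 j=1: A[i]=18>B[j]=17 take 17, j++
i=7 j=2: A[i]=18<=B[j]=34 take 18, i++
i=8 j=2: A[i]=20<=B[j]=34 take 20, i++
i=9 j=2: A[i]=21<=B[j]=34 take 21, i++
i=10 j=2: A[i]=23<=B[j]=34 take 23, i++
i=11 j=2: A[i]=29<=B[j]=34 take 29, i++
i=12 j=2: A[i]=32<=B[j]=34 take 32, i++
i=13 j=2: A[i]=35>B[j]=34 take 34, j++
i=13 j=3: A[i]=35<=B[j]=36 take 35, i++
i=14 j=3: A[i]=37>B[j]=36 take 36, j++
i=14 j=4: B done, take A[i]=37, i++

merged[7] = 16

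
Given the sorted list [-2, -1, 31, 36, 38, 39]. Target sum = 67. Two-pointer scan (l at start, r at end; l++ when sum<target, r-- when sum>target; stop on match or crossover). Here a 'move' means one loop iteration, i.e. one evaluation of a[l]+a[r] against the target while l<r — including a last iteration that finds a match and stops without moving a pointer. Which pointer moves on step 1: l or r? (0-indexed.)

l=0 r=5: -2+39=37 <67, l++

l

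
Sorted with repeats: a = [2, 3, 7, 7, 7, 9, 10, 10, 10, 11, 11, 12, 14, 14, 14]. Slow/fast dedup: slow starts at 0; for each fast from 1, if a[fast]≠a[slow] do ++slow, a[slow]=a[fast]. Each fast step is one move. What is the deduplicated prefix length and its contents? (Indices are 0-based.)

length 8; prefix = [2, 3, 7, 9, 10, 11, 12, 14]

(s=0,f=1) a[fast]=3≠a[slow]=2 write a[1]=3 → slow++,fast++
(s=1,f=2) a[fast]=7≠a[slow]=3 write a[2]=7 → slow++,fast++
(s=2,f=3) a[fast]=7=a[slow] dup → fast++
(s=2,f=4) a[fast]=7=a[slow] dup → fast++
(s=2,f=5) a[fast]=9≠a[slow]=7 write a[3]=9 → slow++,fast++
(s=3,f=6) a[fast]=10≠a[slow]=9 write a[4]=10 → slow++,fast++
(s=4,f=7) a[fast]=10=a[slow] dup → fast++
(s=4,f=8) a[fast]=10=a[slow] dup → fast++
(s=4,f=9) a[fast]=11≠a[slow]=10 write a[5]=11 → slow++,fast++
(s=5,f=10) a[fast]=11=a[slow] dup → fast++
(s=5,f=11) a[fast]=12≠a[slow]=11 write a[6]=12 → slow++,fast++
(s=6,f=12) a[fast]=14≠a[slow]=12 write a[7]=14 → slow++,fast++
(s=7,f=13) a[fast]=14=a[slow] dup → fast++
(s=7,f=14) a[fast]=14=a[slow] dup → fast++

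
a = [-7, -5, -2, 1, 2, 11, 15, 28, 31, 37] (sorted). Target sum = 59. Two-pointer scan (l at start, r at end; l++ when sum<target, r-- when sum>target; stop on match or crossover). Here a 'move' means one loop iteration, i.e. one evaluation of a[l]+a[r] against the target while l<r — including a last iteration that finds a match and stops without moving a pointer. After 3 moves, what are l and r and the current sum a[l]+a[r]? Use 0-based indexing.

l=3, r=9, sum=38

[0,9] -7+37=30 <59 → l++
[1,9] -5+37=32 <59 → l++
[2,9] -2+37=35 <59 → l++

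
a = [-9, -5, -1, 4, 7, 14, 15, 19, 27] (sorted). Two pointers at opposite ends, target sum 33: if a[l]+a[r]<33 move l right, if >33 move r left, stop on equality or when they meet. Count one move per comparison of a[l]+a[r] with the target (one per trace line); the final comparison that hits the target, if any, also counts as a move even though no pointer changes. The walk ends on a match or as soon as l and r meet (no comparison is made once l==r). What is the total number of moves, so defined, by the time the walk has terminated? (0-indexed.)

7 moves

[0,8] -9+27=18 <33 → l++
[1,8] -5+27=22 <33 → l++
[2,8] -1+27=26 <33 → l++
[3,8] 4+27=31 <33 → l++
[4,8] 7+27=34 >33 → r--
[4,7] 7+19=26 <33 → l++
[5,7] 14+19=33 → found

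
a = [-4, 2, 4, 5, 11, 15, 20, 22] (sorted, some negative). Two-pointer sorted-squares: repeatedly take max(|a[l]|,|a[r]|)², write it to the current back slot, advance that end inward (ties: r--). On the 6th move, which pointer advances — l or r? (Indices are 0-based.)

[0,7] |-4|<=|22| out[7]=484 → r--
[0,6] |-4|<=|20| out[6]=400 → r--
[0,5] |-4|<=|15| out[5]=225 → r--
[0,4] |-4|<=|11| out[4]=121 → r--
[0,3] |-4|<=|5| out[3]=25 → r--
[0,2] |-4|<=|4| out[2]=16 → r--

r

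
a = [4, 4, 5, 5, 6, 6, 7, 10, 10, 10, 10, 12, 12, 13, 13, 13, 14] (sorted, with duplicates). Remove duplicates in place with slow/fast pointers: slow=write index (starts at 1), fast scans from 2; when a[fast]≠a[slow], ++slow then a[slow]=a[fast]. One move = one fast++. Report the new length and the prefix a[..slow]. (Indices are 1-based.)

length 8; prefix = [4, 5, 6, 7, 10, 12, 13, 14]

slow=1 fast=2: a[fast]=4=a[slow] dup, fast++
slow=1 fast=3: a[fast]=5≠a[slow]=4 write a[2]=5, slow++,fast++
slow=2 fast=4: a[fast]=5=a[slow] dup, fast++
slow=2 fast=5: a[fast]=6≠a[slow]=5 write a[3]=6, slow++,fast++
slow=3 fast=6: a[fast]=6=a[slow] dup, fast++
slow=3 fast=7: a[fast]=7≠a[slow]=6 write a[4]=7, slow++,fast++
slow=4 fast=8: a[fast]=10≠a[slow]=7 write a[5]=10, slow++,fast++
slow=5 fast=9: a[fast]=10=a[slow] dup, fast++
slow=5 fast=10: a[fast]=10=a[slow] dup, fast++
slow=5 fast=11: a[fast]=10=a[slow] dup, fast++
slow=5 fast=12: a[fast]=12≠a[slow]=10 write a[6]=12, slow++,fast++
slow=6 fast=13: a[fast]=12=a[slow] dup, fast++
slow=6 fast=14: a[fast]=13≠a[slow]=12 write a[7]=13, slow++,fast++
slow=7 fast=15: a[fast]=13=a[slow] dup, fast++
slow=7 fast=16: a[fast]=13=a[slow] dup, fast++
slow=7 fast=17: a[fast]=14≠a[slow]=13 write a[8]=14, slow++,fast++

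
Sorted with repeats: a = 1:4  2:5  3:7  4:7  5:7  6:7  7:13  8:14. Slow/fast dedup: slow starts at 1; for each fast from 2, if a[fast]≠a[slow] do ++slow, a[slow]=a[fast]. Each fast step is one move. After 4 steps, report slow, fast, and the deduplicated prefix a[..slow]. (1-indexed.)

slow=3, fast=6, prefix=[4, 5, 7]

(s=1,f=2) a[fast]=5≠a[slow]=4 write a[2]=5 → slow++,fast++
(s=2,f=3) a[fast]=7≠a[slow]=5 write a[3]=7 → slow++,fast++
(s=3,f=4) a[fast]=7=a[slow] dup → fast++
(s=3,f=5) a[fast]=7=a[slow] dup → fast++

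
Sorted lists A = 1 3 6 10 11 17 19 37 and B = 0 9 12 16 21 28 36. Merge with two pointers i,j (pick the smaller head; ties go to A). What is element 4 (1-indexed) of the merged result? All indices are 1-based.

merged[4] = 6

[i=1,j=1] A[i]=1>B[j]=0 take 0 → j++
[i=1,j=2] A[i]=1<=B[j]=9 take 1 → i++
[i=2,j=2] A[i]=3<=B[j]=9 take 3 → i++
[i=3,j=2] A[i]=6<=B[j]=9 take 6 → i++
[i=4,j=2] A[i]=10>B[j]=9 take 9 → j++
[i=4,j=3] A[i]=10<=B[j]=12 take 10 → i++
[i=5,j=3] A[i]=11<=B[j]=12 take 11 → i++
[i=6,j=3] A[i]=17>B[j]=12 take 12 → j++
[i=6,j=4] A[i]=17>B[j]=16 take 16 → j++
[i=6,j=5] A[i]=17<=B[j]=21 take 17 → i++
[i=7,j=5] A[i]=19<=B[j]=21 take 19 → i++
[i=8,j=5] A[i]=37>B[j]=21 take 21 → j++
[i=8,j=6] A[i]=37>B[j]=28 take 28 → j++
[i=8,j=7] A[i]=37>B[j]=36 take 36 → j++
[i=8,j=8] B done, take A[i]=37 → i++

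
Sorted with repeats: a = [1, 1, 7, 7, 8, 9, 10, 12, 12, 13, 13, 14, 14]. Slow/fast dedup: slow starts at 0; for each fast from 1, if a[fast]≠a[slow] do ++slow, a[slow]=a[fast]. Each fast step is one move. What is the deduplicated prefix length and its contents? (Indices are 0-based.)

length 8; prefix = [1, 7, 8, 9, 10, 12, 13, 14]

(s=0,f=1) a[fast]=1=a[slow] dup → fast++
(s=0,f=2) a[fast]=7≠a[slow]=1 write a[1]=7 → slow++,fast++
(s=1,f=3) a[fast]=7=a[slow] dup → fast++
(s=1,f=4) a[fast]=8≠a[slow]=7 write a[2]=8 → slow++,fast++
(s=2,f=5) a[fast]=9≠a[slow]=8 write a[3]=9 → slow++,fast++
(s=3,f=6) a[fast]=10≠a[slow]=9 write a[4]=10 → slow++,fast++
(s=4,f=7) a[fast]=12≠a[slow]=10 write a[5]=12 → slow++,fast++
(s=5,f=8) a[fast]=12=a[slow] dup → fast++
(s=5,f=9) a[fast]=13≠a[slow]=12 write a[6]=13 → slow++,fast++
(s=6,f=10) a[fast]=13=a[slow] dup → fast++
(s=6,f=11) a[fast]=14≠a[slow]=13 write a[7]=14 → slow++,fast++
(s=7,f=12) a[fast]=14=a[slow] dup → fast++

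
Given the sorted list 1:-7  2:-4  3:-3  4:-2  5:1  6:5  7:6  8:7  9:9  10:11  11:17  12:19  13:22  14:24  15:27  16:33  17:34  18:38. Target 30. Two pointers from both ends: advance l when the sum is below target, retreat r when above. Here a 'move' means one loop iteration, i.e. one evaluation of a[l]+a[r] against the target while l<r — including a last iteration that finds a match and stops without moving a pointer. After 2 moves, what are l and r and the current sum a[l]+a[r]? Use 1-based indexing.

[1,18] -7+38=31 >30 → r--
[1,17] -7+34=27 <30 → l++

l=2, r=17, sum=30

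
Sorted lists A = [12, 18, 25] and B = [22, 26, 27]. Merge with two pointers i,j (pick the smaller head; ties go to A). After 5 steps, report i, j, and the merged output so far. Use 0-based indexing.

[i=0,j=0] A[i]=12<=B[j]=22 take 12 → i++
[i=1,j=0] A[i]=18<=B[j]=22 take 18 → i++
[i=2,j=0] A[i]=25>B[j]=22 take 22 → j++
[i=2,j=1] A[i]=25<=B[j]=26 take 25 → i++
[i=3,j=1] A done, take B[j]=26 → j++

i=3, j=2, merged so far=[12, 18, 22, 25, 26]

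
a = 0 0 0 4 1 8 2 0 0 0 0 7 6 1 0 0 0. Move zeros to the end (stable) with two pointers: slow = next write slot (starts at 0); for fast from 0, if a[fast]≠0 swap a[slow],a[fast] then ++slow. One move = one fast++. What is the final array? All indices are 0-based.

[4, 1, 8, 2, 7, 6, 1, 0, 0, 0, 0, 0, 0, 0, 0, 0, 0]

(s=0,f=0) a[fast]=0 → fast++
(s=0,f=1) a[fast]=0 → fast++
(s=0,f=2) a[fast]=0 → fast++
(s=0,f=3) a[fast]=4≠0 swap→a[0]=4 → slow++,fast++
(s=1,f=4) a[fast]=1≠0 swap→a[1]=1 → slow++,fast++
(s=2,f=5) a[fast]=8≠0 swap→a[2]=8 → slow++,fast++
(s=3,f=6) a[fast]=2≠0 swap→a[3]=2 → slow++,fast++
(s=4,f=7) a[fast]=0 → fast++
(s=4,f=8) a[fast]=0 → fast++
(s=4,f=9) a[fast]=0 → fast++
(s=4,f=10) a[fast]=0 → fast++
(s=4,f=11) a[fast]=7≠0 swap→a[4]=7 → slow++,fast++
(s=5,f=12) a[fast]=6≠0 swap→a[5]=6 → slow++,fast++
(s=6,f=13) a[fast]=1≠0 swap→a[6]=1 → slow++,fast++
(s=7,f=14) a[fast]=0 → fast++
(s=7,f=15) a[fast]=0 → fast++
(s=7,f=16) a[fast]=0 → fast++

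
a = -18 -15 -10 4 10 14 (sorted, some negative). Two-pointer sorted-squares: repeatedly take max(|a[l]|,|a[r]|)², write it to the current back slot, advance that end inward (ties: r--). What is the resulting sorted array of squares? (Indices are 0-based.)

l=0 r=5: |-18|>|14| out[5]=324, l++
l=1 r=5: |-15|>|14| out[4]=225, l++
l=2 r=5: |-10|<=|14| out[3]=196, r--
l=2 r=4: |-10|<=|10| out[2]=100, r--
l=2 r=3: |-10|>|4| out[1]=100, l++
l=3 r=3: |4|<=|4| out[0]=16, r--

[16, 100, 100, 196, 225, 324]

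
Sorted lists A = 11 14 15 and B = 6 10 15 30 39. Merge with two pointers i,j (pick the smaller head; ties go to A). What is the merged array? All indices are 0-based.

i=0 j=0: A[i]=11>B[j]=6 take 6, j++
i=0 j=1: A[i]=11>B[j]=10 take 10, j++
i=0 j=2: A[i]=11<=B[j]=15 take 11, i++
i=1 j=2: A[i]=14<=B[j]=15 take 14, i++
i=2 j=2: A[i]=15<=B[j]=15 take 15, i++
i=3 j=2: A done, take B[j]=15, j++
i=3 j=3: A done, take B[j]=30, j++
i=3 j=4: A done, take B[j]=39, j++

[6, 10, 11, 14, 15, 15, 30, 39]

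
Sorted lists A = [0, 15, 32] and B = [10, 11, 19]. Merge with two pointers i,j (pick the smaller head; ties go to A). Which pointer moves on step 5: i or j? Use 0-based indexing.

j

[i=0,j=0] A[i]=0<=B[j]=10 take 0 → i++
[i=1,j=0] A[i]=15>B[j]=10 take 10 → j++
[i=1,j=1] A[i]=15>B[j]=11 take 11 → j++
[i=1,j=2] A[i]=15<=B[j]=19 take 15 → i++
[i=2,j=2] A[i]=32>B[j]=19 take 19 → j++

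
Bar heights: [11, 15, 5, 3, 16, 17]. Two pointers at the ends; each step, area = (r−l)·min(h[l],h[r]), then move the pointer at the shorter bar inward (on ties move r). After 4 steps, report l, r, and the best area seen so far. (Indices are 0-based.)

l=4, r=5, best area=60

l=0 r=5: min(11,17)*5=55 best=55 *, l++
l=1 r=5: min(15,17)*4=60 best=60 *, l++
l=2 r=5: min(5,17)*3=15 best=60, l++
l=3 r=5: min(3,17)*2=6 best=60, l++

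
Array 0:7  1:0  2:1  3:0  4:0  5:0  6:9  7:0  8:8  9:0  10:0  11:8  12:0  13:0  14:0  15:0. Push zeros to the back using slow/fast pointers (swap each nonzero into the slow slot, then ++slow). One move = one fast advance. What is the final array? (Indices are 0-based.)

[7, 1, 9, 8, 8, 0, 0, 0, 0, 0, 0, 0, 0, 0, 0, 0]

slow=0 fast=0: a[fast]=7≠0 swap→a[0]=7, slow++,fast++
slow=1 fast=1: a[fast]=0, fast++
slow=1 fast=2: a[fast]=1≠0 swap→a[1]=1, slow++,fast++
slow=2 fast=3: a[fast]=0, fast++
slow=2 fast=4: a[fast]=0, fast++
slow=2 fast=5: a[fast]=0, fast++
slow=2 fast=6: a[fast]=9≠0 swap→a[2]=9, slow++,fast++
slow=3 fast=7: a[fast]=0, fast++
slow=3 fast=8: a[fast]=8≠0 swap→a[3]=8, slow++,fast++
slow=4 fast=9: a[fast]=0, fast++
slow=4 fast=10: a[fast]=0, fast++
slow=4 fast=11: a[fast]=8≠0 swap→a[4]=8, slow++,fast++
slow=5 fast=12: a[fast]=0, fast++
slow=5 fast=13: a[fast]=0, fast++
slow=5 fast=14: a[fast]=0, fast++
slow=5 fast=15: a[fast]=0, fast++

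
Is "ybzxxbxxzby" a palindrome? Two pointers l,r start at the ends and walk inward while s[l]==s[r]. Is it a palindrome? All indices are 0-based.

l=0 r=10: 'y'=='y', l++,r--
l=1 r=9: 'b'=='b', l++,r--
l=2 r=8: 'z'=='z', l++,r--
l=3 r=7: 'x'=='x', l++,r--
l=4 r=6: 'x'=='x', l++,r--

palindrome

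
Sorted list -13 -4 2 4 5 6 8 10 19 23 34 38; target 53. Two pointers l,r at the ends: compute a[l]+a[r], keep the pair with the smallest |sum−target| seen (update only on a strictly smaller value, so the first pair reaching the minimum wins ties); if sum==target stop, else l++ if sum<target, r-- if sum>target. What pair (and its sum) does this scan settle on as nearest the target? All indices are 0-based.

pair (19, 34) with sum 53 (|Δ|=0)

l=0 r=11: -13+38=25 d=28 *, l++
l=1 r=11: -4+38=34 d=19 *, l++
l=2 r=11: 2+38=40 d=13 *, l++
l=3 r=11: 4+38=42 d=11 *, l++
l=4 r=11: 5+38=43 d=10 *, l++
l=5 r=11: 6+38=44 d=9 *, l++
l=6 r=11: 8+38=46 d=7 *, l++
l=7 r=11: 10+38=48 d=5 *, l++
l=8 r=11: 19+38=57 d=4 *, r--
l=8 r=10: 19+34=53 d=0 *, stop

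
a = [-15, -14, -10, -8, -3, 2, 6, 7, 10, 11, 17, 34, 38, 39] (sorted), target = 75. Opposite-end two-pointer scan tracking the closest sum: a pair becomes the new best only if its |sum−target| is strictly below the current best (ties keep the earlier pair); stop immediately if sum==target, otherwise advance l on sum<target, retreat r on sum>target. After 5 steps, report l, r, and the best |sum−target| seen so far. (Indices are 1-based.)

l=6, r=14, best |Δ|=39

[1,14] -15+39=24 d=51 * → l++
[2,14] -14+39=25 d=50 * → l++
[3,14] -10+39=29 d=46 * → l++
[4,14] -8+39=31 d=44 * → l++
[5,14] -3+39=36 d=39 * → l++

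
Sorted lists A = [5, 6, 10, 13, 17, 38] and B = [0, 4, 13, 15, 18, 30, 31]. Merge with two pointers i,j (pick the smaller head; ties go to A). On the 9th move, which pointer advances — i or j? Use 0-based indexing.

i

[i=0,j=0] A[i]=5>B[j]=0 take 0 → j++
[i=0,j=1] A[i]=5>B[j]=4 take 4 → j++
[i=0,j=2] A[i]=5<=B[j]=13 take 5 → i++
[i=1,j=2] A[i]=6<=B[j]=13 take 6 → i++
[i=2,j=2] A[i]=10<=B[j]=13 take 10 → i++
[i=3,j=2] A[i]=13<=B[j]=13 take 13 → i++
[i=4,j=2] A[i]=17>B[j]=13 take 13 → j++
[i=4,j=3] A[i]=17>B[j]=15 take 15 → j++
[i=4,j=4] A[i]=17<=B[j]=18 take 17 → i++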